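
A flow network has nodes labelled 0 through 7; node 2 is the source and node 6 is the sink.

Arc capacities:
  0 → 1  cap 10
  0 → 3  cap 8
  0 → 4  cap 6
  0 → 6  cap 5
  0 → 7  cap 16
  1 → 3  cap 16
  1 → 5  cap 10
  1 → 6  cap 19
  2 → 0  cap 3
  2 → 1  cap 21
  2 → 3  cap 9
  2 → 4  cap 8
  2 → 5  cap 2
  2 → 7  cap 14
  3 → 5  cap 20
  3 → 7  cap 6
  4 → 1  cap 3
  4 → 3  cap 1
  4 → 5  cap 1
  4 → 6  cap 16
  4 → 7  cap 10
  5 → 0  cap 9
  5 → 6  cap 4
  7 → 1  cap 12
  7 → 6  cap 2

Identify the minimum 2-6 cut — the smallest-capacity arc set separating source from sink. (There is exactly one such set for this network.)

Min-cut arcs: {(0,4), (0,6), (1,6), (2,4), (5,6), (7,6)} (total capacity 44)

augment #1: 2→0→6 push 3
augment #2: 2→1→6 push 19
augment #3: 2→4→6 push 8
augment #4: 2→5→6 push 2
augment #5: 2→7→6 push 2
augment #6: 2→1→5→6 push 2
augment #7: 2→3→5→0→6 push 2
augment #8: 2→3→5→0→4→6 push 6
max flow = 44; residual-reachable set from 2 gives S-side
cut edges (S→T): {(0,4), (0,6), (1,6), (2,4), (5,6), (7,6)} total cap 44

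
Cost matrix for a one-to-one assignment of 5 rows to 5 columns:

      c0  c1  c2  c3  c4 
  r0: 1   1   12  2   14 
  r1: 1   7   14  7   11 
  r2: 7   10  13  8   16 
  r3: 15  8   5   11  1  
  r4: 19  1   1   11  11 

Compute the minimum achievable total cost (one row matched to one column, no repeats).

optimal assignment: row0→col1 (cost 1), row1→col0 (cost 1), row2→col3 (cost 8), row3→col4 (cost 1), row4→col2 (cost 1)
total = 1 + 1 + 8 + 1 + 1 = 12

Minimum assignment cost: 12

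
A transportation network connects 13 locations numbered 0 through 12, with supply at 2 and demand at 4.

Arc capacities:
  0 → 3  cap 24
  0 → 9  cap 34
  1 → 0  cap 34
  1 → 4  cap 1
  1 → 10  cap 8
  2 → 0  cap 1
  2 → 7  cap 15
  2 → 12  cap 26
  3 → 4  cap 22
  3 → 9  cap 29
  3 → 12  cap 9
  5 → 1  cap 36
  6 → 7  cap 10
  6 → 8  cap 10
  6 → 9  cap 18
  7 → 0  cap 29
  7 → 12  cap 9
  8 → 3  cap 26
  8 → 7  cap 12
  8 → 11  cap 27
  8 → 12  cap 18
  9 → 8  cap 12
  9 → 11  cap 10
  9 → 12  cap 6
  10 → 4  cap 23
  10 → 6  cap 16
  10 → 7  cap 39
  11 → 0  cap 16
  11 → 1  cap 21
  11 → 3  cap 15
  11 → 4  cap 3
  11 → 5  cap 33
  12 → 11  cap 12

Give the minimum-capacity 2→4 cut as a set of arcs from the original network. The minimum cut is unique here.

augment #1: 2→0→3→4 push 1
augment #2: 2→12→11→4 push 3
augment #3: 2→7→0→3→4 push 15
augment #4: 2→12→11→1→4 push 1
augment #5: 2→12→11→3→4 push 6
augment #6: 2→12→11→1→10→4 push 2
max flow = 28; residual-reachable set from 2 gives S-side
cut edges (S→T): {(2,0), (2,7), (12,11)} total cap 28

Min-cut arcs: {(2,0), (2,7), (12,11)} (total capacity 28)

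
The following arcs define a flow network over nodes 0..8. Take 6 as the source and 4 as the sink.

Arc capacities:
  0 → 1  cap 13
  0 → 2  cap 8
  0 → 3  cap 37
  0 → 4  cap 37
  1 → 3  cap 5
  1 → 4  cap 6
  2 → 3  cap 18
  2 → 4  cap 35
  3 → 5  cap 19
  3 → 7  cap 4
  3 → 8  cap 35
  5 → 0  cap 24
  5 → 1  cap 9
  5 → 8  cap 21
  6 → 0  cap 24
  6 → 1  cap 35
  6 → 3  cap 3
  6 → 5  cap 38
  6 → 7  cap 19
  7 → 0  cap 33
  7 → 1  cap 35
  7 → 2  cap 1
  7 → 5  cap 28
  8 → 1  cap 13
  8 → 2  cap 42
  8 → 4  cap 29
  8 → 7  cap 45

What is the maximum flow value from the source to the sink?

Maximum flow value: 95

augment #1: 6→0→4 bottleneck 24, total now 24
augment #2: 6→1→4 bottleneck 6, total now 30
augment #3: 6→3→8→4 bottleneck 3, total now 33
augment #4: 6→5→0→4 bottleneck 13, total now 46
augment #5: 6→5→8→4 bottleneck 21, total now 67
augment #6: 6→7→2→4 bottleneck 1, total now 68
augment #7: 6→1→3→8→4 bottleneck 5, total now 73
augment #8: 6→5→0→2→4 bottleneck 4, total now 77
augment #9: 6→7→0→2→4 bottleneck 4, total now 81
augment #10: 6→7→0→3→8→2→4 bottleneck 14, total now 95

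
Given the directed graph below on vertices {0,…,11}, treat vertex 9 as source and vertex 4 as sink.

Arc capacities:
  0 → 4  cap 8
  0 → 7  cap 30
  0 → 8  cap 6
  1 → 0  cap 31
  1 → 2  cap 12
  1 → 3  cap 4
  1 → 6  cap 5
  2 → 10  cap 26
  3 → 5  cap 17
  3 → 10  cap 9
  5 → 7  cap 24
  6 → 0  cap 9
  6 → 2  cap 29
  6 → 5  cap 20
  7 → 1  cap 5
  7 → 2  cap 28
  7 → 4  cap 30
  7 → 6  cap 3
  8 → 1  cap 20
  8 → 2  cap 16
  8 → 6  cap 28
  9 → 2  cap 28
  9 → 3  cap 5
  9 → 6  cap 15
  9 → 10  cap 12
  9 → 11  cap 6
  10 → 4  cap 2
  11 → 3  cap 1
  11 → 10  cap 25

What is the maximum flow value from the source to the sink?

augment #1: 9→10→4 bottleneck 2, total now 2
augment #2: 9→6→0→4 bottleneck 8, total now 10
augment #3: 9→3→5→7→4 bottleneck 5, total now 15
augment #4: 9→6→0→7→4 bottleneck 1, total now 16
augment #5: 9→6→5→7→4 bottleneck 6, total now 22
augment #6: 9→11→3→5→7→4 bottleneck 1, total now 23

Maximum flow value: 23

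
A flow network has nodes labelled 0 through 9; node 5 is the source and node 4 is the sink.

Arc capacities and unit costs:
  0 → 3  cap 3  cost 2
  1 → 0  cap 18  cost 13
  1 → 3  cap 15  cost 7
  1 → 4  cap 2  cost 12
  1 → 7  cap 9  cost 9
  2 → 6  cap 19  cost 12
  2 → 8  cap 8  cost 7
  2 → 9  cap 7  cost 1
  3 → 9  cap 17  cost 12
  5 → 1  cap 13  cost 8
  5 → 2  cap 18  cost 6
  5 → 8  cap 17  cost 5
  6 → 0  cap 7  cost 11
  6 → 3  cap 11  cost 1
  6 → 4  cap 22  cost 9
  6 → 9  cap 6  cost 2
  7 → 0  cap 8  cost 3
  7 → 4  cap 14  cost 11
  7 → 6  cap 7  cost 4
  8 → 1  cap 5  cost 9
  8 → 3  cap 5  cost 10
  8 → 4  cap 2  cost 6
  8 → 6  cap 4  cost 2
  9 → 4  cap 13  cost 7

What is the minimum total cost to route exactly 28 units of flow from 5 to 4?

shortest-cost path #1: 5→8→4 push 2 @ unit cost 11 (adds 22)
shortest-cost path #2: 5→2→9→4 push 7 @ unit cost 14 (adds 98)
shortest-cost path #3: 5→8→6→4 push 4 @ unit cost 16 (adds 64)
shortest-cost path #4: 5→1→4 push 2 @ unit cost 20 (adds 40)
shortest-cost path #5: 5→2→6→4 push 11 @ unit cost 27 (adds 297)
shortest-cost path #6: 5→1→7→4 push 2 @ unit cost 28 (adds 56)
total cost = 577

Minimum cost for 28 units: 577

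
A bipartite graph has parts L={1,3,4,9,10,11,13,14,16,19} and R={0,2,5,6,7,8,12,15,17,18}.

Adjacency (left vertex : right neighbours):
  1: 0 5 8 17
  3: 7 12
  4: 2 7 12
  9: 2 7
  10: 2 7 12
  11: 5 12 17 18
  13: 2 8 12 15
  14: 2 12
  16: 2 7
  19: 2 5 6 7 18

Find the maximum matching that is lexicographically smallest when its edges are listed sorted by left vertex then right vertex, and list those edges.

|M| = 7 (so the lex-smallest maximum matching has 7 edges)
process left vertices in ascending order; for each, take the smallest-labelled available neighbour that still permits 7 edges overall, or leave it unmatched if none does
lex-smallest matching: {1-0, 3-7, 4-2, 10-12, 11-5, 13-8, 19-6}

Lex-smallest maximum matching: {(1,0), (3,7), (4,2), (10,12), (11,5), (13,8), (19,6)}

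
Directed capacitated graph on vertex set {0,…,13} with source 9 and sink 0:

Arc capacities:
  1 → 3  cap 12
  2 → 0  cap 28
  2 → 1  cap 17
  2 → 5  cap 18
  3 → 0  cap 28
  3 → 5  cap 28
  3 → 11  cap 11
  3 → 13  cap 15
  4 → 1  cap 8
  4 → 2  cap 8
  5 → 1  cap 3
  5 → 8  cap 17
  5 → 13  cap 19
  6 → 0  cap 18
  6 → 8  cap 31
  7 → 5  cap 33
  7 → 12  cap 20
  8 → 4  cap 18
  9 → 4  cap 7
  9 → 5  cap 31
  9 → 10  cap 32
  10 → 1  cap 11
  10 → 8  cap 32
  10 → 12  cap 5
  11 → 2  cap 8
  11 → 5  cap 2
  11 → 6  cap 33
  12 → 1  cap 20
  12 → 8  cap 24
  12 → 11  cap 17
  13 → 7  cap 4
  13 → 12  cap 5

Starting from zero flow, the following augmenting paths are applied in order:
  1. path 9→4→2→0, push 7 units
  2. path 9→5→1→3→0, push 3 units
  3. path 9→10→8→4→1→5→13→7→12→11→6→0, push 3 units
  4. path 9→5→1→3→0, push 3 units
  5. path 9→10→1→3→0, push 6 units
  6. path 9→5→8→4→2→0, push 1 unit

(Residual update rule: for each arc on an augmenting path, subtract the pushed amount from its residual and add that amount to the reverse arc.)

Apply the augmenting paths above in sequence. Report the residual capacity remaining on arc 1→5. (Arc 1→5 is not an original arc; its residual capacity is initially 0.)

Residual capacity of (1,5): 3

after path 1 (9→4→2→0, push 7): res(1,5)=0
after path 2 (9→5→1→3→0, push 3): res(1,5)=3
after path 3 (9→10→8→4→1→5→13→7→12→11→6→0, push 3): res(1,5)=0
after path 4 (9→5→1→3→0, push 3): res(1,5)=3
after path 5 (9→10→1→3→0, push 6): res(1,5)=3
after path 6 (9→5→8→4→2→0, push 1): res(1,5)=3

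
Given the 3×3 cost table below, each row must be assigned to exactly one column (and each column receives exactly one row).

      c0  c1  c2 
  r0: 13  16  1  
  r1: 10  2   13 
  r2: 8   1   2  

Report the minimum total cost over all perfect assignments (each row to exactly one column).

optimal assignment: row0→col2 (cost 1), row1→col1 (cost 2), row2→col0 (cost 8)
total = 1 + 2 + 8 = 11

Minimum assignment cost: 11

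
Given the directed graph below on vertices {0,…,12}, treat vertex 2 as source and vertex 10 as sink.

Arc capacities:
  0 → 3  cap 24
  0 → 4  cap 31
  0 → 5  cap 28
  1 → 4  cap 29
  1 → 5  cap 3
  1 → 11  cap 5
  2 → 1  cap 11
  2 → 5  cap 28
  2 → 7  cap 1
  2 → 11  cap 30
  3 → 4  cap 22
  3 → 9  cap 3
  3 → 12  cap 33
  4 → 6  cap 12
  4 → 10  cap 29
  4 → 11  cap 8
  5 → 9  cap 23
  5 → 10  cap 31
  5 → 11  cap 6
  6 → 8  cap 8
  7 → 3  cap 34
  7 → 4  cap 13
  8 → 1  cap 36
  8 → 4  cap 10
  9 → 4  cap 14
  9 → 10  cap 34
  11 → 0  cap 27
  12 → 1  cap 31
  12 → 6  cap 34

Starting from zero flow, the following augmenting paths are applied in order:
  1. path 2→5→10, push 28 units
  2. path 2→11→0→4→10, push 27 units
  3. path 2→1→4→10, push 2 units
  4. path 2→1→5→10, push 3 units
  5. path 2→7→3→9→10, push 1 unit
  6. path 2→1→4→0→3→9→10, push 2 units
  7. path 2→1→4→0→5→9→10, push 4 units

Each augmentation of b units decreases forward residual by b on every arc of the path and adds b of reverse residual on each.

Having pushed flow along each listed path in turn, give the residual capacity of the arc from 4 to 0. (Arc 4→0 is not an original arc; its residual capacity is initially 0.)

after path 1 (2→5→10, push 28): res(4,0)=0
after path 2 (2→11→0→4→10, push 27): res(4,0)=27
after path 3 (2→1→4→10, push 2): res(4,0)=27
after path 4 (2→1→5→10, push 3): res(4,0)=27
after path 5 (2→7→3→9→10, push 1): res(4,0)=27
after path 6 (2→1→4→0→3→9→10, push 2): res(4,0)=25
after path 7 (2→1→4→0→5→9→10, push 4): res(4,0)=21

Residual capacity of (4,0): 21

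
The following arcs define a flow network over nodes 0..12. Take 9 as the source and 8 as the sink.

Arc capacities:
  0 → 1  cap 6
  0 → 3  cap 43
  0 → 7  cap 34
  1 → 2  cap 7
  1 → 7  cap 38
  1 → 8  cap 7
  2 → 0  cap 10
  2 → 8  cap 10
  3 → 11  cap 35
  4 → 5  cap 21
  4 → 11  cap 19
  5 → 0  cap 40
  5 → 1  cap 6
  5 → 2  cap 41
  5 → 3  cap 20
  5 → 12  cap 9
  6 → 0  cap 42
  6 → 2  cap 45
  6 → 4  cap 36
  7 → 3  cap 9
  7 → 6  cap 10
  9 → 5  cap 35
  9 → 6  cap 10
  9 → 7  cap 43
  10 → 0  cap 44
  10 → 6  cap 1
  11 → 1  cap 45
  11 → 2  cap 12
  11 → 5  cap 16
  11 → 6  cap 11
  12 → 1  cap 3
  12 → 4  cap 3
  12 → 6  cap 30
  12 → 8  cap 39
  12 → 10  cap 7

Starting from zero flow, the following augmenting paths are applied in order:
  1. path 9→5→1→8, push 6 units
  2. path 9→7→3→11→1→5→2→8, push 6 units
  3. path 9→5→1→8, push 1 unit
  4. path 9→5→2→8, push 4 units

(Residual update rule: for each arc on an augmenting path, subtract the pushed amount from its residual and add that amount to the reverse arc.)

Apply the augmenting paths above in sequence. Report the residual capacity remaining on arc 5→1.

after path 1 (9→5→1→8, push 6): res(5,1)=0
after path 2 (9→7→3→11→1→5→2→8, push 6): res(5,1)=6
after path 3 (9→5→1→8, push 1): res(5,1)=5
after path 4 (9→5→2→8, push 4): res(5,1)=5

Residual capacity of (5,1): 5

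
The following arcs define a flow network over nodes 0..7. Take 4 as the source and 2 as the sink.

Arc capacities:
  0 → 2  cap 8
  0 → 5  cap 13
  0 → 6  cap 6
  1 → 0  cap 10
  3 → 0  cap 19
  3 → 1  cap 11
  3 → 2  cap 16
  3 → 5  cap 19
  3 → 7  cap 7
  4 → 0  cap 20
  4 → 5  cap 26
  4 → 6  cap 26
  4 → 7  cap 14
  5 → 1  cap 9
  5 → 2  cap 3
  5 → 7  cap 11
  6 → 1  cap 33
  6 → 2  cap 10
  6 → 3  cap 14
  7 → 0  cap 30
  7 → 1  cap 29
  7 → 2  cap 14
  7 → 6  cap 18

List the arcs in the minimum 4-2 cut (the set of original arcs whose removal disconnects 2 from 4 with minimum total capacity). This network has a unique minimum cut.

Min-cut arcs: {(0,2), (5,2), (6,2), (6,3), (7,2)} (total capacity 49)

augment #1: 4→0→2 push 8
augment #2: 4→5→2 push 3
augment #3: 4→6→2 push 10
augment #4: 4→7→2 push 14
augment #5: 4→6→3→2 push 14
max flow = 49; residual-reachable set from 4 gives S-side
cut edges (S→T): {(0,2), (5,2), (6,2), (6,3), (7,2)} total cap 49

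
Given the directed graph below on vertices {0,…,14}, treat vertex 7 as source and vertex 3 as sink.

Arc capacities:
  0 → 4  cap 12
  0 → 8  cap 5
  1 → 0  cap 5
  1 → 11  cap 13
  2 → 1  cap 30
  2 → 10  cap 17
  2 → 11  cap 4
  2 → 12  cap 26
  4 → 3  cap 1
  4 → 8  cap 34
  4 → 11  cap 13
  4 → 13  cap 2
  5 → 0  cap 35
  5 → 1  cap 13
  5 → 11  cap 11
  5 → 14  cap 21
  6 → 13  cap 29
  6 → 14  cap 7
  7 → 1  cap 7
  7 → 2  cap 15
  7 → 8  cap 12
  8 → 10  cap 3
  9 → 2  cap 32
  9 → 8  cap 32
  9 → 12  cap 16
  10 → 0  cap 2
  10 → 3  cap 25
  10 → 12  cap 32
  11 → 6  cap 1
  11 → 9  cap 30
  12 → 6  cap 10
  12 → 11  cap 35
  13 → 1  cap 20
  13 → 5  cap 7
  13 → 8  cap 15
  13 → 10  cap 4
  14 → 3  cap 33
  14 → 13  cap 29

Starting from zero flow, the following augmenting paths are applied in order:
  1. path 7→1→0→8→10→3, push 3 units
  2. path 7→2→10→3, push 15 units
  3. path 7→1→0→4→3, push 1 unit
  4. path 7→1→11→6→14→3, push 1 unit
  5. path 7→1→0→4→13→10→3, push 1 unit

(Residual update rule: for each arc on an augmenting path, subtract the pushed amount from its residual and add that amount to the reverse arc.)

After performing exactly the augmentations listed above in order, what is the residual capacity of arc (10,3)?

Residual capacity of (10,3): 6

after path 1 (7→1→0→8→10→3, push 3): res(10,3)=22
after path 2 (7→2→10→3, push 15): res(10,3)=7
after path 3 (7→1→0→4→3, push 1): res(10,3)=7
after path 4 (7→1→11→6→14→3, push 1): res(10,3)=7
after path 5 (7→1→0→4→13→10→3, push 1): res(10,3)=6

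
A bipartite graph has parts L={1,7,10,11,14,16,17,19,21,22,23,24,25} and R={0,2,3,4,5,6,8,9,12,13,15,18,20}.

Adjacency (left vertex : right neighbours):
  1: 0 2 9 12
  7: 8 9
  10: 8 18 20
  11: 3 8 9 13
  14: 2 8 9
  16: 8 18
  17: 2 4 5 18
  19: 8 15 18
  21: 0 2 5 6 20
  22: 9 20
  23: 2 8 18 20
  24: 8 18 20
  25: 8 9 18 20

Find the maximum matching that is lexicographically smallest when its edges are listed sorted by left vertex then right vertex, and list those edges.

Lex-smallest maximum matching: {(1,0), (7,8), (10,18), (11,3), (14,2), (17,4), (19,15), (21,5), (22,9), (23,20)}

|M| = 10 (so the lex-smallest maximum matching has 10 edges)
process left vertices in ascending order; for each, take the smallest-labelled available neighbour that still permits 10 edges overall, or leave it unmatched if none does
lex-smallest matching: {1-0, 7-8, 10-18, 11-3, 14-2, 17-4, 19-15, 21-5, 22-9, 23-20}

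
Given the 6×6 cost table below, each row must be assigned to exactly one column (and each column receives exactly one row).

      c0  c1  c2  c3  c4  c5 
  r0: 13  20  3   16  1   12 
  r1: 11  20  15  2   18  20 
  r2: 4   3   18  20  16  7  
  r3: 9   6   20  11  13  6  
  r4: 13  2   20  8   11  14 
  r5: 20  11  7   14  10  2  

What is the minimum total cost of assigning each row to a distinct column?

Minimum assignment cost: 22

optimal assignment: row0→col4 (cost 1), row1→col3 (cost 2), row2→col0 (cost 4), row3→col5 (cost 6), row4→col1 (cost 2), row5→col2 (cost 7)
total = 1 + 2 + 4 + 6 + 2 + 7 = 22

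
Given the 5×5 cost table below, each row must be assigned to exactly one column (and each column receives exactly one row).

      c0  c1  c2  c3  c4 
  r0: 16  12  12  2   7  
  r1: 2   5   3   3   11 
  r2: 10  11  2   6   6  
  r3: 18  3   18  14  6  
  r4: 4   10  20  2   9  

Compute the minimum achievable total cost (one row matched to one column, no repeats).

optimal assignment: row0→col4 (cost 7), row1→col0 (cost 2), row2→col2 (cost 2), row3→col1 (cost 3), row4→col3 (cost 2)
total = 7 + 2 + 2 + 3 + 2 = 16

Minimum assignment cost: 16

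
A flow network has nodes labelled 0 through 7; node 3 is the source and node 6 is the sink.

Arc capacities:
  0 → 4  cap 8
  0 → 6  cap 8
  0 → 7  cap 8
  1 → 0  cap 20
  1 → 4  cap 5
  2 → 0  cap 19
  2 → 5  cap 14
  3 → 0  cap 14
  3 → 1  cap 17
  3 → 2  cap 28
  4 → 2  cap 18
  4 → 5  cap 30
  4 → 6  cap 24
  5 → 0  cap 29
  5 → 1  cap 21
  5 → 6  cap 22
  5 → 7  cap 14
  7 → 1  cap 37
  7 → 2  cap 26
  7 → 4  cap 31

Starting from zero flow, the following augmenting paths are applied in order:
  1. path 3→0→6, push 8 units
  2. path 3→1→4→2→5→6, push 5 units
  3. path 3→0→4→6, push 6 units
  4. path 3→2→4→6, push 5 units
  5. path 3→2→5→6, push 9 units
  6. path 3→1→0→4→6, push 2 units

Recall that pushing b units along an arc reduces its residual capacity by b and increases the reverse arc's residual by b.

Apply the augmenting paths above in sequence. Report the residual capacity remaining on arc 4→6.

Residual capacity of (4,6): 11

after path 1 (3→0→6, push 8): res(4,6)=24
after path 2 (3→1→4→2→5→6, push 5): res(4,6)=24
after path 3 (3→0→4→6, push 6): res(4,6)=18
after path 4 (3→2→4→6, push 5): res(4,6)=13
after path 5 (3→2→5→6, push 9): res(4,6)=13
after path 6 (3→1→0→4→6, push 2): res(4,6)=11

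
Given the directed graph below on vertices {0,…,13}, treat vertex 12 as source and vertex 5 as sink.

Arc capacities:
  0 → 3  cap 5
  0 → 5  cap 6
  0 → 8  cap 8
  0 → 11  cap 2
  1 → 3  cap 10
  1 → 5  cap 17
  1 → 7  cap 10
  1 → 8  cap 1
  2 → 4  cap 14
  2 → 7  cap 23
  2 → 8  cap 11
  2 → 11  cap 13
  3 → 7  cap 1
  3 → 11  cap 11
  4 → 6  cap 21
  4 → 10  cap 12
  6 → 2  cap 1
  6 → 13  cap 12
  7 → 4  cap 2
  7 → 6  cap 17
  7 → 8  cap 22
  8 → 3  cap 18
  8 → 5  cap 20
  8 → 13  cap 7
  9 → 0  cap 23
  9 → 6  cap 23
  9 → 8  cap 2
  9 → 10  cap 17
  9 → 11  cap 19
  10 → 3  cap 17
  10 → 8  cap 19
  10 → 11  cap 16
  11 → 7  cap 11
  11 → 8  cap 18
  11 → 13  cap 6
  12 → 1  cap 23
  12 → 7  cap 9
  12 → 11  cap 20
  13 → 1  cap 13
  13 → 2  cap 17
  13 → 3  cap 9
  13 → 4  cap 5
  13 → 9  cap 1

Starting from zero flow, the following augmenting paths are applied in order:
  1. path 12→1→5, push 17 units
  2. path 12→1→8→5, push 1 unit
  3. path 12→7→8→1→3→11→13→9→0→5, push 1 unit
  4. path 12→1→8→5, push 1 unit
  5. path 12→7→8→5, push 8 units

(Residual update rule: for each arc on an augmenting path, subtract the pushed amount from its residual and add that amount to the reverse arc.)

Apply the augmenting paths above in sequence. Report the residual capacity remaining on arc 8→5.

after path 1 (12→1→5, push 17): res(8,5)=20
after path 2 (12→1→8→5, push 1): res(8,5)=19
after path 3 (12→7→8→1→3→11→13→9→0→5, push 1): res(8,5)=19
after path 4 (12→1→8→5, push 1): res(8,5)=18
after path 5 (12→7→8→5, push 8): res(8,5)=10

Residual capacity of (8,5): 10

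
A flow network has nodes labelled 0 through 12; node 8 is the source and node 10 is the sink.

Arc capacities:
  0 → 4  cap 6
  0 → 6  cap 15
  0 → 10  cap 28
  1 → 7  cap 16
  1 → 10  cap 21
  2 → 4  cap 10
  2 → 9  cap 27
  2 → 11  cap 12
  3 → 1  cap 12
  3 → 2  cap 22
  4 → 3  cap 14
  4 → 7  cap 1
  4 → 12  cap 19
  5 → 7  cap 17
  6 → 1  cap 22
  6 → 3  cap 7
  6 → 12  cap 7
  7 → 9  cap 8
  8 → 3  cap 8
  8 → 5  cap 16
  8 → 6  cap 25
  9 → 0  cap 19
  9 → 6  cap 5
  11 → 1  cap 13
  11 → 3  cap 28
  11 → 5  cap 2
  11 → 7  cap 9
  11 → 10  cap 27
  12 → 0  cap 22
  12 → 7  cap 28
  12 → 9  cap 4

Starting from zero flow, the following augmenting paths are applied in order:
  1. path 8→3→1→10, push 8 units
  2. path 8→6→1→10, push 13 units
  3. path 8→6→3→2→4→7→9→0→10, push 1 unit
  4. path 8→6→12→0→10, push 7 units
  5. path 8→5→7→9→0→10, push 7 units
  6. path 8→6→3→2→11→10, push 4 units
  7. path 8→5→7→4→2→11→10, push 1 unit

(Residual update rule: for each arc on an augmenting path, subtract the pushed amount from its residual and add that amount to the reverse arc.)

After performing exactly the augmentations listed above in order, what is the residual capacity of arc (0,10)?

after path 1 (8→3→1→10, push 8): res(0,10)=28
after path 2 (8→6→1→10, push 13): res(0,10)=28
after path 3 (8→6→3→2→4→7→9→0→10, push 1): res(0,10)=27
after path 4 (8→6→12→0→10, push 7): res(0,10)=20
after path 5 (8→5→7→9→0→10, push 7): res(0,10)=13
after path 6 (8→6→3→2→11→10, push 4): res(0,10)=13
after path 7 (8→5→7→4→2→11→10, push 1): res(0,10)=13

Residual capacity of (0,10): 13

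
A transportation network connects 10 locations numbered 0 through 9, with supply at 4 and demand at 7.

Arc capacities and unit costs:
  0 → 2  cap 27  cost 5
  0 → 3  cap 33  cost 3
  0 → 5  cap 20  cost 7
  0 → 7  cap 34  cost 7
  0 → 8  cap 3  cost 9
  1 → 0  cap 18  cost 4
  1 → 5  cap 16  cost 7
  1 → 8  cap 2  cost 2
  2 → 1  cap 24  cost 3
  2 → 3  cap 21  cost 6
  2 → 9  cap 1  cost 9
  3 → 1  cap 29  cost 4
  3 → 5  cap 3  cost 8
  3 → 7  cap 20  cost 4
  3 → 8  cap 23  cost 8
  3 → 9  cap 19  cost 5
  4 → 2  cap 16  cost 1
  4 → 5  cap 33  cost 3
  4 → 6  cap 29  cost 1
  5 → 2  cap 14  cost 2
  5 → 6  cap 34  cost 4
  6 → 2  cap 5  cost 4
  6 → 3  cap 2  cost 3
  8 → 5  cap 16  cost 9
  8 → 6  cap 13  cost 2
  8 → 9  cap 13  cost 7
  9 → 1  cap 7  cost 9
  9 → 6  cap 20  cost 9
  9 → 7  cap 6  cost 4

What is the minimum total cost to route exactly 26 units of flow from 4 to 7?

Minimum cost for 26 units: 335

shortest-cost path #1: 4→6→3→7 push 2 @ unit cost 8 (adds 16)
shortest-cost path #2: 4→2→3→7 push 16 @ unit cost 11 (adds 176)
shortest-cost path #3: 4→5→2→3→7 push 2 @ unit cost 15 (adds 30)
shortest-cost path #4: 4→5→2→9→7 push 1 @ unit cost 18 (adds 18)
shortest-cost path #5: 4→5→2→1→0→7 push 5 @ unit cost 19 (adds 95)
total cost = 335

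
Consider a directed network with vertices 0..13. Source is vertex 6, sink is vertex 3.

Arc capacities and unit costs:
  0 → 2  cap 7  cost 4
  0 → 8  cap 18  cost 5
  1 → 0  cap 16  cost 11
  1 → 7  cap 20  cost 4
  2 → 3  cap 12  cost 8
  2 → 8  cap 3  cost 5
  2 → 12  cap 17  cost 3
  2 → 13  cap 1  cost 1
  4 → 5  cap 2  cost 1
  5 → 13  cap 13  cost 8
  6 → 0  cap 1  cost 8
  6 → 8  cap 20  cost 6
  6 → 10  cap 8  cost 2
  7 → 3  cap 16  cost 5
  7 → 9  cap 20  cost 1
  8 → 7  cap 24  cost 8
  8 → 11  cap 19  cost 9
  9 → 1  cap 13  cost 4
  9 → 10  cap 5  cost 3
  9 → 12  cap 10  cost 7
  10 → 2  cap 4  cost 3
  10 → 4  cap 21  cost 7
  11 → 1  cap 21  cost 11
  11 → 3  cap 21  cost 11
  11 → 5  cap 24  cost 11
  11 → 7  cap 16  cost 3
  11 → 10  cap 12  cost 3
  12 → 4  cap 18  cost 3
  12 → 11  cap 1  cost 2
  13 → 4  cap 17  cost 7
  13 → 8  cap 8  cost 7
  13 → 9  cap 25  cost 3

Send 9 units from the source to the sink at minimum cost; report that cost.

Minimum cost for 9 units: 147

shortest-cost path #1: 6→10→2→3 push 4 @ unit cost 13 (adds 52)
shortest-cost path #2: 6→8→7→3 push 5 @ unit cost 19 (adds 95)
total cost = 147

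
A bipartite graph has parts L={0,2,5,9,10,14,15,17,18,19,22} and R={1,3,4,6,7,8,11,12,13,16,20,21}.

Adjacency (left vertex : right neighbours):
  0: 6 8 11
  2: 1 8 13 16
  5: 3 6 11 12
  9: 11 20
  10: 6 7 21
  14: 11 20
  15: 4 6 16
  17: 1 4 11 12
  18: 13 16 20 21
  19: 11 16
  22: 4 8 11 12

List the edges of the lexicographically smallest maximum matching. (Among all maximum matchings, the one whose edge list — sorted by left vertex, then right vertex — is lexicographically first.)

Lex-smallest maximum matching: {(0,6), (2,1), (5,3), (9,11), (10,7), (14,20), (15,4), (17,12), (18,13), (19,16), (22,8)}

|M| = 11 (so the lex-smallest maximum matching has 11 edges)
process left vertices in ascending order; for each, take the smallest-labelled available neighbour that still permits 11 edges overall, or leave it unmatched if none does
lex-smallest matching: {0-6, 2-1, 5-3, 9-11, 10-7, 14-20, 15-4, 17-12, 18-13, 19-16, 22-8}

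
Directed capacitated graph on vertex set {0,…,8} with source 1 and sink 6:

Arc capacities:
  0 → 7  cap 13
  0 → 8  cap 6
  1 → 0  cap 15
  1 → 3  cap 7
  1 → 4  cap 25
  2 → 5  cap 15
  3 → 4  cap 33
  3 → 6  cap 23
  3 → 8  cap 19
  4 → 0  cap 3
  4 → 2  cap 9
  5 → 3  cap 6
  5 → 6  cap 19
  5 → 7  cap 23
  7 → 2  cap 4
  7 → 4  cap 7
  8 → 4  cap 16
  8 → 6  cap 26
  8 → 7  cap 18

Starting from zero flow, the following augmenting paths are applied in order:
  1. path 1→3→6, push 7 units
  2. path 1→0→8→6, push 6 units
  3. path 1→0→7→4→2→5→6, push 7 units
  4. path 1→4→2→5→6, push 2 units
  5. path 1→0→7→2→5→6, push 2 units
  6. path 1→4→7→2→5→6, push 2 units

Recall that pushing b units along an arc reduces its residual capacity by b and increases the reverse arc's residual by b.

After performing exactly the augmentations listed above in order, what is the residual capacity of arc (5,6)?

Residual capacity of (5,6): 6

after path 1 (1→3→6, push 7): res(5,6)=19
after path 2 (1→0→8→6, push 6): res(5,6)=19
after path 3 (1→0→7→4→2→5→6, push 7): res(5,6)=12
after path 4 (1→4→2→5→6, push 2): res(5,6)=10
after path 5 (1→0→7→2→5→6, push 2): res(5,6)=8
after path 6 (1→4→7→2→5→6, push 2): res(5,6)=6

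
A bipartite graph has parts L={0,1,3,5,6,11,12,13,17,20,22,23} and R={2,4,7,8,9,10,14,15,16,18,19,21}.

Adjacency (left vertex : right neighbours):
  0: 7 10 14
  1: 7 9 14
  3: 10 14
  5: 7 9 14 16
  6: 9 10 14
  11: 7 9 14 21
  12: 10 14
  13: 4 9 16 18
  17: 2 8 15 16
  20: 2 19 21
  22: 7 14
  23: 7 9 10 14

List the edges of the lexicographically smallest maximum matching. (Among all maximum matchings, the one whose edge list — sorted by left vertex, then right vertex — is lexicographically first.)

Lex-smallest maximum matching: {(0,7), (1,9), (3,10), (5,16), (6,14), (11,21), (13,4), (17,2), (20,19)}

|M| = 9 (so the lex-smallest maximum matching has 9 edges)
process left vertices in ascending order; for each, take the smallest-labelled available neighbour that still permits 9 edges overall, or leave it unmatched if none does
lex-smallest matching: {0-7, 1-9, 3-10, 5-16, 6-14, 11-21, 13-4, 17-2, 20-19}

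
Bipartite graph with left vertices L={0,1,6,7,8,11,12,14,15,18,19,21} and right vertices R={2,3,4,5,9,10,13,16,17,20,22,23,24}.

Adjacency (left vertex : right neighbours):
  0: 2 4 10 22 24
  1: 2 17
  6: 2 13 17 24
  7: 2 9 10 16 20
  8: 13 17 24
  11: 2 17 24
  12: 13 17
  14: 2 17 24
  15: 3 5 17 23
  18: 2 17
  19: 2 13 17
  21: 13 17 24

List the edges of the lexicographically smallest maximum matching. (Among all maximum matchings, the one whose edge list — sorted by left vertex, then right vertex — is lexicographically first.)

Lex-smallest maximum matching: {(0,4), (1,2), (6,13), (7,9), (8,17), (11,24), (15,3)}

|M| = 7 (so the lex-smallest maximum matching has 7 edges)
process left vertices in ascending order; for each, take the smallest-labelled available neighbour that still permits 7 edges overall, or leave it unmatched if none does
lex-smallest matching: {0-4, 1-2, 6-13, 7-9, 8-17, 11-24, 15-3}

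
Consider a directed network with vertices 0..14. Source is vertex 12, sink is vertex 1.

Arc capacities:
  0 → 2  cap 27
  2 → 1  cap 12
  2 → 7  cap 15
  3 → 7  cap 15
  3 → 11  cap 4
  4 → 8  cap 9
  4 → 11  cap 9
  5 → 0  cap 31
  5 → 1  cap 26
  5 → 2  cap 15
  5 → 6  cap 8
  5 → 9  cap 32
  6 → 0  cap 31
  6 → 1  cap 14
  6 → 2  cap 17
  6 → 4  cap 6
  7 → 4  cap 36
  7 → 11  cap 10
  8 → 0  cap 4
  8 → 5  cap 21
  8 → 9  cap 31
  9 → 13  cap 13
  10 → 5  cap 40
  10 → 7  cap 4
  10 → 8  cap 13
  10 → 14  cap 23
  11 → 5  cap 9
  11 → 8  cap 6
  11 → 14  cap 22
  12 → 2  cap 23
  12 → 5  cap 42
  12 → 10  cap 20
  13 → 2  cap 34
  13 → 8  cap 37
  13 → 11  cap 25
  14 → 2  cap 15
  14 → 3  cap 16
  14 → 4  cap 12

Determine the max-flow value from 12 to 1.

augment #1: 12→2→1 bottleneck 12, total now 12
augment #2: 12→5→1 bottleneck 26, total now 38
augment #3: 12→5→6→1 bottleneck 8, total now 46

Maximum flow value: 46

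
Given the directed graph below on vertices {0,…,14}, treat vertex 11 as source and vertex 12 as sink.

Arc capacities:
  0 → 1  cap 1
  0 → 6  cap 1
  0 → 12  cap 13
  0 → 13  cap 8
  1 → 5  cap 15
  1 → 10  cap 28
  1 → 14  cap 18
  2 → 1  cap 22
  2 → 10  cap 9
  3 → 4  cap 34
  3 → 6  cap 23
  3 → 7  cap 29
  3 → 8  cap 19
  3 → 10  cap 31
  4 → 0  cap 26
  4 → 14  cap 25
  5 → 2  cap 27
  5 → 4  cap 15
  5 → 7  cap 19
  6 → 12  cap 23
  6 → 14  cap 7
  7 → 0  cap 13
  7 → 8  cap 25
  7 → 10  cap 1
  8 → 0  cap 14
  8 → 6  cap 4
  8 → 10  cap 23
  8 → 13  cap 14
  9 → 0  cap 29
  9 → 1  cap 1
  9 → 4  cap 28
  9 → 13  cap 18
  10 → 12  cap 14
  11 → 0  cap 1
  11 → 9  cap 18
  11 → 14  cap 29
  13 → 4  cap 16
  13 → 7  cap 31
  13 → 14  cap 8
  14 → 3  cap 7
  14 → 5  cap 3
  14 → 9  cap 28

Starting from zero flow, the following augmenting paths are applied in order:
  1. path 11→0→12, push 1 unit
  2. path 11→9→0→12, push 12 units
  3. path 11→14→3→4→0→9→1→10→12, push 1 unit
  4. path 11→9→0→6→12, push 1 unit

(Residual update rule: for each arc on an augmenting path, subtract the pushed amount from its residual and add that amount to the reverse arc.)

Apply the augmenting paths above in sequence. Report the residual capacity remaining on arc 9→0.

after path 1 (11→0→12, push 1): res(9,0)=29
after path 2 (11→9→0→12, push 12): res(9,0)=17
after path 3 (11→14→3→4→0→9→1→10→12, push 1): res(9,0)=18
after path 4 (11→9→0→6→12, push 1): res(9,0)=17

Residual capacity of (9,0): 17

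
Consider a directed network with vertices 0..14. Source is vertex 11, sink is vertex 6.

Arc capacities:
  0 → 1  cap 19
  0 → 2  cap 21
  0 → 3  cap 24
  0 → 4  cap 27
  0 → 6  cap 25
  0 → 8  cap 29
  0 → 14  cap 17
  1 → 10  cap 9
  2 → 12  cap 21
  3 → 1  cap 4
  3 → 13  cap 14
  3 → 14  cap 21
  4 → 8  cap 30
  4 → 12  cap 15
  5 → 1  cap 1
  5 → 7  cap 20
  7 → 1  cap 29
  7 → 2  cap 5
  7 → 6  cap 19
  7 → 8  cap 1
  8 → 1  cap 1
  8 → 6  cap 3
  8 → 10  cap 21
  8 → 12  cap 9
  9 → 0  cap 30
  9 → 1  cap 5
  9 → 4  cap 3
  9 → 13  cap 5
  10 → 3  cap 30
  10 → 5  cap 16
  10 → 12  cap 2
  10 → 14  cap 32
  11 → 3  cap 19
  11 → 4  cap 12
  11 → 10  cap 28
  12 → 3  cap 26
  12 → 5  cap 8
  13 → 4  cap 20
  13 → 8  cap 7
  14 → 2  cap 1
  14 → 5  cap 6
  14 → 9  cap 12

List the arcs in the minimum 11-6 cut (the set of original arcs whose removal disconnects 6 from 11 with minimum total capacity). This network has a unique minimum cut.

Min-cut arcs: {(7,6), (8,6), (14,9)} (total capacity 34)

augment #1: 11→4→8→6 push 3
augment #2: 11→10→5→7→6 push 16
augment #3: 11→3→14→5→7→6 push 3
augment #4: 11→3→14→9→0→6 push 12
max flow = 34; residual-reachable set from 11 gives S-side
cut edges (S→T): {(7,6), (8,6), (14,9)} total cap 34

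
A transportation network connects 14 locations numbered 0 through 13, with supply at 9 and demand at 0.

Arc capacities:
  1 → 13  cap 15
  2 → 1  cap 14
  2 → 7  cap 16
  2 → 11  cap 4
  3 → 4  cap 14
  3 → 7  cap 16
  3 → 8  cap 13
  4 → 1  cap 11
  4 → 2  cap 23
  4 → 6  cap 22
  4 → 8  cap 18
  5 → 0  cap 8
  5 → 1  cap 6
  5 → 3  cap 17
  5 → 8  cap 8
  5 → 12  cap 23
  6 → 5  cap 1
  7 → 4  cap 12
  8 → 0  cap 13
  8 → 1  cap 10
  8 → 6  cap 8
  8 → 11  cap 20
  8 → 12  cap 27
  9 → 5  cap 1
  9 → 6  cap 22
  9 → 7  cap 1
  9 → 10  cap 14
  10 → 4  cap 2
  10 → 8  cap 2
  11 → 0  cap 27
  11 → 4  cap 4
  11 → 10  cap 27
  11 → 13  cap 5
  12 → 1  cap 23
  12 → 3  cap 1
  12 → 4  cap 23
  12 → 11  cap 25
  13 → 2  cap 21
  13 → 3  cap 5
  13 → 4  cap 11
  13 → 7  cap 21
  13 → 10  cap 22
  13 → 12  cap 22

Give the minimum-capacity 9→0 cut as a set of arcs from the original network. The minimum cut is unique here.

augment #1: 9→5→0 push 1
augment #2: 9→6→5→0 push 1
augment #3: 9→10→8→0 push 2
augment #4: 9→7→4→8→0 push 1
augment #5: 9→10→4→8→0 push 2
max flow = 7; residual-reachable set from 9 gives S-side
cut edges (S→T): {(6,5), (9,5), (9,7), (10,4), (10,8)} total cap 7

Min-cut arcs: {(6,5), (9,5), (9,7), (10,4), (10,8)} (total capacity 7)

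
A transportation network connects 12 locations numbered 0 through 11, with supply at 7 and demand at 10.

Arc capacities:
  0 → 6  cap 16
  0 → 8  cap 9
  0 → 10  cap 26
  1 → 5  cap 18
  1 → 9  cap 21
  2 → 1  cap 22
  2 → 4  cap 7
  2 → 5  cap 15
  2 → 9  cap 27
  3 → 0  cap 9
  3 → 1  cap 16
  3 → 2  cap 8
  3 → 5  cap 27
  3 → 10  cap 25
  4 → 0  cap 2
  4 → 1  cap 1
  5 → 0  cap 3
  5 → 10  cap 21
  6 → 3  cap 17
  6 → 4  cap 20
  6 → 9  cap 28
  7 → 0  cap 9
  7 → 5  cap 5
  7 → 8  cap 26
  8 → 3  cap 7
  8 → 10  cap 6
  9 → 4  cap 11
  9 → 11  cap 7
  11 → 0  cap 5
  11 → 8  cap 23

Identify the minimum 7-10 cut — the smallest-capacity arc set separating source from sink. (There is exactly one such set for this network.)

augment #1: 7→0→10 push 9
augment #2: 7→5→10 push 5
augment #3: 7→8→10 push 6
augment #4: 7→8→3→10 push 7
max flow = 27; residual-reachable set from 7 gives S-side
cut edges (S→T): {(7,0), (7,5), (8,3), (8,10)} total cap 27

Min-cut arcs: {(7,0), (7,5), (8,3), (8,10)} (total capacity 27)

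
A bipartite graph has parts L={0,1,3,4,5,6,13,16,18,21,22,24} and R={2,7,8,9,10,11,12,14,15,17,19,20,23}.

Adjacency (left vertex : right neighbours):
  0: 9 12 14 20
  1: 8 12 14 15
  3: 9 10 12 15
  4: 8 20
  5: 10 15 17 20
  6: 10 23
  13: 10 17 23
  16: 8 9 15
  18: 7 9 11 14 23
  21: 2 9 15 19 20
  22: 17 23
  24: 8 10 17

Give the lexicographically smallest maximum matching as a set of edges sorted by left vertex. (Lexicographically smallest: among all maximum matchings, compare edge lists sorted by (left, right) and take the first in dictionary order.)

|M| = 11 (so the lex-smallest maximum matching has 11 edges)
process left vertices in ascending order; for each, take the smallest-labelled available neighbour that still permits 11 edges overall, or leave it unmatched if none does
lex-smallest matching: {0-9, 1-14, 3-12, 4-8, 5-20, 6-10, 13-17, 16-15, 18-7, 21-2, 22-23}

Lex-smallest maximum matching: {(0,9), (1,14), (3,12), (4,8), (5,20), (6,10), (13,17), (16,15), (18,7), (21,2), (22,23)}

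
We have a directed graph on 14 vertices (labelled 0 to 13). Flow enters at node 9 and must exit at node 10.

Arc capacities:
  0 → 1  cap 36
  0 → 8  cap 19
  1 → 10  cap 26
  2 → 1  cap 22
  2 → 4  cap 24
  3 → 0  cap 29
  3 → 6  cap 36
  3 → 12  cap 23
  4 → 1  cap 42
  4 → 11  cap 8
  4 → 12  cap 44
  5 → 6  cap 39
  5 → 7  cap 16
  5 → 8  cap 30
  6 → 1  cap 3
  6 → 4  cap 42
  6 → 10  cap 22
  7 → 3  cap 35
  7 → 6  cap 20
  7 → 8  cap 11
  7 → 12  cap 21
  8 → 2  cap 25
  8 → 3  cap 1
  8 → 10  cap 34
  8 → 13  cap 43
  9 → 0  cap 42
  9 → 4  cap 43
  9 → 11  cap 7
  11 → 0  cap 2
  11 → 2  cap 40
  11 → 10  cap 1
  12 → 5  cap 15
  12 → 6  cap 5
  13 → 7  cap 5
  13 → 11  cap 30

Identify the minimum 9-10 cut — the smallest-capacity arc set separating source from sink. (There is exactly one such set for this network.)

Min-cut arcs: {(0,8), (1,10), (11,10), (12,5), (12,6)} (total capacity 66)

augment #1: 9→11→10 push 1
augment #2: 9→0→1→10 push 26
augment #3: 9→0→8→10 push 16
augment #4: 9→4→12→6→10 push 5
augment #5: 9→11→0→8→10 push 2
augment #6: 9→4→1→0→8→10 push 1
augment #7: 9→4→12→5→6→10 push 15
max flow = 66; residual-reachable set from 9 gives S-side
cut edges (S→T): {(0,8), (1,10), (11,10), (12,5), (12,6)} total cap 66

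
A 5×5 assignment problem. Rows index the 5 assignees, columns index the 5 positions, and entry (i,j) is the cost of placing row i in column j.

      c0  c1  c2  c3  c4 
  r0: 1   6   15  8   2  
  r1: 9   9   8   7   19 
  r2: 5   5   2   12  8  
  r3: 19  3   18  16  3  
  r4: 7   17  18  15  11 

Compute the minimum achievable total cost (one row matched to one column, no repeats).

optimal assignment: row0→col4 (cost 2), row1→col3 (cost 7), row2→col2 (cost 2), row3→col1 (cost 3), row4→col0 (cost 7)
total = 2 + 7 + 2 + 3 + 7 = 21

Minimum assignment cost: 21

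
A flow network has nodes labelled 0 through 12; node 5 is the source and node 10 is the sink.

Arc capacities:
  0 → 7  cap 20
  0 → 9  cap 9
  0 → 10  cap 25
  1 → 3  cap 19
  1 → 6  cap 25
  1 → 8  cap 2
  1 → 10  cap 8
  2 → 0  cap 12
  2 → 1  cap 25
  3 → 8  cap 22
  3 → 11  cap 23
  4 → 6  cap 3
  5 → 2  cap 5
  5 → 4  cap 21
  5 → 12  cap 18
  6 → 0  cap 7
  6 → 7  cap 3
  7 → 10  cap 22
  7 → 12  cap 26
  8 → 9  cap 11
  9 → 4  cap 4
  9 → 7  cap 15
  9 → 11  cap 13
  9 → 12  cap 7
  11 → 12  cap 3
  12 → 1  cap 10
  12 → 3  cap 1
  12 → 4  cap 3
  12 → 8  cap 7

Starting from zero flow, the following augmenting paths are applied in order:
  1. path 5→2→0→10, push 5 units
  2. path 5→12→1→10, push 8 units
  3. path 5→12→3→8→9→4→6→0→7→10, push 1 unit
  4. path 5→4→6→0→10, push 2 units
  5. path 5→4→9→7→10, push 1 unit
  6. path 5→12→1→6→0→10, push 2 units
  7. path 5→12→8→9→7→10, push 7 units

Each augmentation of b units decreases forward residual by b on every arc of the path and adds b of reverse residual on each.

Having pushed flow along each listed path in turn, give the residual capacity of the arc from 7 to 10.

after path 1 (5→2→0→10, push 5): res(7,10)=22
after path 2 (5→12→1→10, push 8): res(7,10)=22
after path 3 (5→12→3→8→9→4→6→0→7→10, push 1): res(7,10)=21
after path 4 (5→4→6→0→10, push 2): res(7,10)=21
after path 5 (5→4→9→7→10, push 1): res(7,10)=20
after path 6 (5→12→1→6→0→10, push 2): res(7,10)=20
after path 7 (5→12→8→9→7→10, push 7): res(7,10)=13

Residual capacity of (7,10): 13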